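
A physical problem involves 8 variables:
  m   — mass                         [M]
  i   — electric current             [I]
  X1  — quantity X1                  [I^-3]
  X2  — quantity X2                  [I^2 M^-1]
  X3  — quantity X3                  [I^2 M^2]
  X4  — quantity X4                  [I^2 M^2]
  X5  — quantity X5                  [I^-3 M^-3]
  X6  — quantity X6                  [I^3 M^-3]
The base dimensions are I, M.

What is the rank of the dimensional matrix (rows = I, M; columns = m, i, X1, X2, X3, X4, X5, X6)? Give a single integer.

2

Exponent matrix [I,M] × [m,i,X1,X2,X3,X4,X5,X6]:
  I: [ 0  1 -3  2  2  2 -3  3]
  M: [ 1  0  0 -1  2  2 -3 -3]
RREF → pivots at {m,i} ⇒ r = 2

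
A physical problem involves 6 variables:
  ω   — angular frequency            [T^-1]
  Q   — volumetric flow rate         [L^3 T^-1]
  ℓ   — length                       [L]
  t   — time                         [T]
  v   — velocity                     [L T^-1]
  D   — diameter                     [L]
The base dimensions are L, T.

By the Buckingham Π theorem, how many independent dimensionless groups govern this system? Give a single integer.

Write exponents as rows L,T / cols ω,Q,ℓ,t,v,D:
  L: [ 0  3  1  0  1  1]
  T: [-1 -1  0  1 -1  0]
RREF → pivots at {ω,Q} ⇒ r = 2
n=6, r=2 ⇒ 4 dimensionless groups

4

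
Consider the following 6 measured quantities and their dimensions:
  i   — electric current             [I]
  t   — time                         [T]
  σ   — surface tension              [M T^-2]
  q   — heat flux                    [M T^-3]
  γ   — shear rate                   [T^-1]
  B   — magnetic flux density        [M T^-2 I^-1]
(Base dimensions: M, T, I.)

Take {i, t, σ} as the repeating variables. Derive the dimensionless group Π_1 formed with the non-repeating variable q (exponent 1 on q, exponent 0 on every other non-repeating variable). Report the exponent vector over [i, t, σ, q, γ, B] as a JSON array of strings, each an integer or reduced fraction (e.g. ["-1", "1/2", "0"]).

["0", "1", "-1", "1", "0", "0"]

Exponent matrix [M,T,I] × [i,t,σ,q,γ,B]:
  M: [ 0  0  1  1  0  1]
  T: [ 0  1 -2 -3 -1 -2]
  I: [ 1  0  0  0  0 -1]
Echelon form has 3 nonzero rows (pivots: i,t,σ)
Pivot set = {i,t,σ}, free = {q,γ,B}
RREF:
  r0: [   1    0    0    0    0   -1]
  r1: [   0    1    0   -1   -1    0]
  r2: [   0    0    1    1    0    1]
Fix exponent of q at 1, γ at 0, B at 0; solve each RREF row for its pivot's exponent:
  r0: exp(i) + (0)·1 = 0 ⇒ exp(i) = 0
  r1: exp(t) + (-1)·1 = 0 ⇒ exp(t) = 1
  r2: exp(σ) + (1)·1 = 0 ⇒ exp(σ) = -1
Π_1 = t · σ^-1 · q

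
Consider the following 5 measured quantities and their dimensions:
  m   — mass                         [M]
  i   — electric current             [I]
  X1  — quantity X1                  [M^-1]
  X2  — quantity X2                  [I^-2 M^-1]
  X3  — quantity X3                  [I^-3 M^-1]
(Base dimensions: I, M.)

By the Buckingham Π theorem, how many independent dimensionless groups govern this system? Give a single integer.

3

Write exponents as rows I,M / cols m,i,X1,X2,X3:
  I: [ 0  1  0 -2 -3]
  M: [ 1  0 -1 -1 -1]
RREF → pivots at {m,i} ⇒ r = 2
5 vars − rank 2 = 3 Π groups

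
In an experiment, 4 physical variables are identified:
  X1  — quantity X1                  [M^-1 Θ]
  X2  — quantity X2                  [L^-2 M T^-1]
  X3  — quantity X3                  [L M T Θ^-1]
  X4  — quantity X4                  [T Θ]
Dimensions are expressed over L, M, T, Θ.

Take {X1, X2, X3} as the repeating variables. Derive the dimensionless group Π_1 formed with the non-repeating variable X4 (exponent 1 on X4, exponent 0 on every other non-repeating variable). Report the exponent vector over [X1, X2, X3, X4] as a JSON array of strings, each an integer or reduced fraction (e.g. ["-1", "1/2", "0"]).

Write exponents as rows L,M,T,Θ / cols X1,X2,X3,X4:
  L: [ 0 -2  1  0]
  M: [-1  1  1  0]
  T: [ 0 -1  1  1]
  Θ: [ 1  0 -1  1]
Row reduction gives pivot columns X1,X2,X3; rank = 3
Repeat: X1,X2,X3; free: X4
RREF:
  r0: [   1    0    0    3]
  r1: [   0    1    0    1]
  r2: [   0    0    1    2]
  r3: [   0    0    0    0]
Fix exponent of X4 at 1; solve each RREF row for its pivot's exponent:
  r0: exp(X1) + (3)·1 = 0 ⇒ exp(X1) = -3
  r1: exp(X2) + (1)·1 = 0 ⇒ exp(X2) = -1
  r2: exp(X3) + (2)·1 = 0 ⇒ exp(X3) = -2
Π_1 = X1^-3 · X2^-1 · X3^-2 · X4

["-3", "-1", "-2", "1"]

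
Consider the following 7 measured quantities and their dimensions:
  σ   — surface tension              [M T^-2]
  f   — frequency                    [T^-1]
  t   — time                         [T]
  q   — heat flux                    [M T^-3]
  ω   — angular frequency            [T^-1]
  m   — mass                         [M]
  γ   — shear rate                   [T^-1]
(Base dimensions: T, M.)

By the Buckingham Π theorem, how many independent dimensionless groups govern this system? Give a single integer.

5

Dimensional matrix (T×M by σ×f×t×q×ω×m×γ):
  T: [-2 -1  1 -3 -1  0 -1]
  M: [ 1  0  0  1  0  1  0]
Row reduction gives pivot columns σ,f; rank = 2
7 vars − rank 2 = 5 Π groups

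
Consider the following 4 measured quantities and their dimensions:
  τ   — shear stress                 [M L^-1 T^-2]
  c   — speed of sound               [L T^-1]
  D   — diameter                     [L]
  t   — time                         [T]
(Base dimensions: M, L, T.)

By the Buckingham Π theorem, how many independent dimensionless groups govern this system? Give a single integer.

1

Exponent matrix [M,L,T] × [τ,c,D,t]:
  M: [ 1  0  0  0]
  L: [-1  1  1  0]
  T: [-2 -1  0  1]
RREF → pivots at {τ,c,D} ⇒ r = 3
Π count = n − r = 4 − 3 = 1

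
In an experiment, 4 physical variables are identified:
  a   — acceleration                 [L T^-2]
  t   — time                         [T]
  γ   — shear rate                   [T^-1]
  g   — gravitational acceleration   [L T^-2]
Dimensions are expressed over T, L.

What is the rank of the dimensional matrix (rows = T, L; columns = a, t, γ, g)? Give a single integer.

Dimensional matrix (T×L by a×t×γ×g):
  T: [-2  1 -1 -2]
  L: [ 1  0  0  1]
Row reduction gives pivot columns a,t; rank = 2

2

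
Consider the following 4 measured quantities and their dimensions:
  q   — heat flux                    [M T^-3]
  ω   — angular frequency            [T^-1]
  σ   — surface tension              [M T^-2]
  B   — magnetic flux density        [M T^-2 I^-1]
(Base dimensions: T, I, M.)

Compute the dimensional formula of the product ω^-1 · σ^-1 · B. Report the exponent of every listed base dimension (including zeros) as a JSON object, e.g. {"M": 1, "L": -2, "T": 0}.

{"T": 1, "I": -1, "M": 0}

Dimensional matrix (T×I×M by q×ω×σ×B):
  T: [-3 -1 -2 -2]
  I: [ 0  0  0 -1]
  M: [ 1  0  1  1]
  [T]: (-1)·-1+(-1)·-2+(1)·-2 = 1
  [I]: (-1)·0+(-1)·0+(1)·-1 = -1
  [M]: (-1)·0+(-1)·1+(1)·1 = 0
⇒ T I^-1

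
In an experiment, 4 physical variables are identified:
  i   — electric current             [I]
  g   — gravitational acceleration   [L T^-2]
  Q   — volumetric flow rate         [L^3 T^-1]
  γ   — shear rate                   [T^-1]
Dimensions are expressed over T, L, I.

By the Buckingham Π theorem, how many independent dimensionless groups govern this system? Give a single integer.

1

Exponent matrix [T,L,I] × [i,g,Q,γ]:
  T: [ 0 -2 -1 -1]
  L: [ 0  1  3  0]
  I: [ 1  0  0  0]
Row reduction gives pivot columns i,g,Q; rank = 3
n=4, r=3 ⇒ 1 dimensionless group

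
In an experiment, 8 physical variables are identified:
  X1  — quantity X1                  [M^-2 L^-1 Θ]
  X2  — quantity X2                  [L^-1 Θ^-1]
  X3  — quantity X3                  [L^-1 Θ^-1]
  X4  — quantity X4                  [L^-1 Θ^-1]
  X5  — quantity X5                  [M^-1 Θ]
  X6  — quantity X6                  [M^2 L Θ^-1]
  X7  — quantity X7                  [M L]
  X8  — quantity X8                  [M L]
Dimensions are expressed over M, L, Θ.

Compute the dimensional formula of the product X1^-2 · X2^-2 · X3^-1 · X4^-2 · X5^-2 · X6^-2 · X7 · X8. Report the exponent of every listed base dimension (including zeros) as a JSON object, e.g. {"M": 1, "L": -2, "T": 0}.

{"M": 4, "L": 7, "Θ": 3}

Write exponents as rows M,L,Θ / cols X1,X2,X3,X4,X5,X6,X7,X8:
  M: [-2  0  0  0 -1  2  1  1]
  L: [-1 -1 -1 -1  0  1  1  1]
  Θ: [ 1 -1 -1 -1  1 -1  0  0]
  [M]: (-2)·-2+(-2)·0+(-1)·0+(-2)·0+(-2)·-1+(-2)·2+(1)·1+(1)·1 = 4
  [L]: (-2)·-1+(-2)·-1+(-1)·-1+(-2)·-1+(-2)·0+(-2)·1+(1)·1+(1)·1 = 7
  [Θ]: (-2)·1+(-2)·-1+(-1)·-1+(-2)·-1+(-2)·1+(-2)·-1+(1)·0+(1)·0 = 3
⇒ M^4 L^7 Θ^3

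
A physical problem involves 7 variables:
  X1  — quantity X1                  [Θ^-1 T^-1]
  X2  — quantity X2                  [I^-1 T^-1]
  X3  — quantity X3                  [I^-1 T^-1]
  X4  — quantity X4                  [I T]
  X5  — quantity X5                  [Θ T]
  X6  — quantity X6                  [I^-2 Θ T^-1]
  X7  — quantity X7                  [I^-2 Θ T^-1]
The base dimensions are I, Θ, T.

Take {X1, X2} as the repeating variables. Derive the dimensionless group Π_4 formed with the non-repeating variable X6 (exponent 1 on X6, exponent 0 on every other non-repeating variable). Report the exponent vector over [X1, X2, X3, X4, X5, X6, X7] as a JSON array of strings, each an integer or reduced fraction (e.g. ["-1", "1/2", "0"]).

Dimensional matrix (I×Θ×T by X1×X2×X3×X4×X5×X6×X7):
  I: [ 0 -1 -1  1  0 -2 -2]
  Θ: [-1  0  0  0  1  1  1]
  T: [-1 -1 -1  1  1 -1 -1]
Echelon form has 2 nonzero rows (pivots: X1,X2)
Repeat: X1,X2; free: X3,X4,X5,X6,X7
RREF:
  r0: [   1    0    0    0   -1   -1   -1]
  r1: [   0    1    1   -1    0    2    2]
  r2: [   0    0    0    0    0    0    0]
Fix exponent of X6 at 1, X3 at 0, X4 at 0, X5 at 0, X7 at 0; solve each RREF row for its pivot's exponent:
  r0: exp(X1) + (-1)·1 = 0 ⇒ exp(X1) = 1
  r1: exp(X2) + (2)·1 = 0 ⇒ exp(X2) = -2
Π_4 = X1 · X2^-2 · X6

["1", "-2", "0", "0", "0", "1", "0"]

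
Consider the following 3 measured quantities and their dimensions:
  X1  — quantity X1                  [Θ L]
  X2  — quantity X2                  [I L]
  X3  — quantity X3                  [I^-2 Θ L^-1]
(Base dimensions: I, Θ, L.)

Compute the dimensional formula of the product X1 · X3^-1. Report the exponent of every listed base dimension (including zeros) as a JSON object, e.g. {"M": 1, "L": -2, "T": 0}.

Write exponents as rows I,Θ,L / cols X1,X2,X3:
  I: [ 0  1 -2]
  Θ: [ 1  0  1]
  L: [ 1  1 -1]
  [I]: (1)·0+(-1)·-2 = 2
  [Θ]: (1)·1+(-1)·1 = 0
  [L]: (1)·1+(-1)·-1 = 2
⇒ I^2 L^2

{"I": 2, "Θ": 0, "L": 2}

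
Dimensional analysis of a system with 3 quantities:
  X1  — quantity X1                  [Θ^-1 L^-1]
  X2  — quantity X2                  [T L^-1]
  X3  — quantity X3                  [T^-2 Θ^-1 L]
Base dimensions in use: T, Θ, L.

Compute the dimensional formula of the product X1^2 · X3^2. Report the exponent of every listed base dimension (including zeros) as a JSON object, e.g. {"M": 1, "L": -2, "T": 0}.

{"T": -4, "Θ": -4, "L": 0}

Dimensional matrix (T×Θ×L by X1×X2×X3):
  T: [ 0  1 -2]
  Θ: [-1  0 -1]
  L: [-1 -1  1]
  [T]: (2)·0+(2)·-2 = -4
  [Θ]: (2)·-1+(2)·-1 = -4
  [L]: (2)·-1+(2)·1 = 0
⇒ T^-4 Θ^-4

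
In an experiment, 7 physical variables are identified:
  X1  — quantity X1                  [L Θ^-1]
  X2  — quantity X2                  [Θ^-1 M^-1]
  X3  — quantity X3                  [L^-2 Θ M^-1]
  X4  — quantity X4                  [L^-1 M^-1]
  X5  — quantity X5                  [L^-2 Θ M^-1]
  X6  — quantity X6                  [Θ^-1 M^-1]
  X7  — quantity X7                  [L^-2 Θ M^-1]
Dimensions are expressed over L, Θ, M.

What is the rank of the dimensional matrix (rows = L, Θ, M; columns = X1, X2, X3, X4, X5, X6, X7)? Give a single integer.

Exponent matrix [L,Θ,M] × [X1,X2,X3,X4,X5,X6,X7]:
  L: [ 1  0 -2 -1 -2  0 -2]
  Θ: [-1 -1  1  0  1 -1  1]
  M: [ 0 -1 -1 -1 -1 -1 -1]
RREF → pivots at {X1,X2} ⇒ r = 2

2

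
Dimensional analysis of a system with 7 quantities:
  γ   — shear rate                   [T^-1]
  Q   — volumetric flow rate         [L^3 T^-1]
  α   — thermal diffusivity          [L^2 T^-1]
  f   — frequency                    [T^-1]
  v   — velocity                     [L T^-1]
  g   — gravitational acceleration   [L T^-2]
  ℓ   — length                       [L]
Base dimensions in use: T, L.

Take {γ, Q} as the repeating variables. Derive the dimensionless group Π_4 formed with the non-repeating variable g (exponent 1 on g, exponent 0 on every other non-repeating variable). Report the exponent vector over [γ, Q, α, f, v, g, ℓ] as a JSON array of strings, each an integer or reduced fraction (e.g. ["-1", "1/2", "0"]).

Dimensional matrix (T×L by γ×Q×α×f×v×g×ℓ):
  T: [-1 -1 -1 -1 -1 -2  0]
  L: [ 0  3  2  0  1  1  1]
Row reduction gives pivot columns γ,Q; rank = 2
Pivot set = {γ,Q}, free = {α,f,v,g,ℓ}
RREF:
  r0: [   1    0  1/3    1  2/3  5/3 -1/3]
  r1: [   0    1  2/3    0  1/3  1/3  1/3]
Fix exponent of g at 1, α at 0, f at 0, v at 0, ℓ at 0; solve each RREF row for its pivot's exponent:
  r0: exp(γ) + (5/3)·1 = 0 ⇒ exp(γ) = -5/3
  r1: exp(Q) + (1/3)·1 = 0 ⇒ exp(Q) = -1/3
Π_4 = γ^(-5/3) · Q^(-1/3) · g

["-5/3", "-1/3", "0", "0", "0", "1", "0"]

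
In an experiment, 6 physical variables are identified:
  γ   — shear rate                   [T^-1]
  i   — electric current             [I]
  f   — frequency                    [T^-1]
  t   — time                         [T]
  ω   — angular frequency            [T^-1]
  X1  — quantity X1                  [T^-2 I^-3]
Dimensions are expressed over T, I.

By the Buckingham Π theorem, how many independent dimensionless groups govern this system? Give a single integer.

Dimensional matrix (T×I by γ×i×f×t×ω×X1):
  T: [-1  0 -1  1 -1 -2]
  I: [ 0  1  0  0  0 -3]
Row reduction gives pivot columns γ,i; rank = 2
6 vars − rank 2 = 4 Π groups

4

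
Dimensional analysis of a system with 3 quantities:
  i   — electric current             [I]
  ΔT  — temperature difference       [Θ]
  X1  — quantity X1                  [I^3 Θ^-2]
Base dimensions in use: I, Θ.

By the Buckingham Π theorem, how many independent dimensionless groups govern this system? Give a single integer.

Exponent matrix [I,Θ] × [i,ΔT,X1]:
  I: [ 1  0  3]
  Θ: [ 0  1 -2]
Row reduction gives pivot columns i,ΔT; rank = 2
3 vars − rank 2 = 1 Π group

1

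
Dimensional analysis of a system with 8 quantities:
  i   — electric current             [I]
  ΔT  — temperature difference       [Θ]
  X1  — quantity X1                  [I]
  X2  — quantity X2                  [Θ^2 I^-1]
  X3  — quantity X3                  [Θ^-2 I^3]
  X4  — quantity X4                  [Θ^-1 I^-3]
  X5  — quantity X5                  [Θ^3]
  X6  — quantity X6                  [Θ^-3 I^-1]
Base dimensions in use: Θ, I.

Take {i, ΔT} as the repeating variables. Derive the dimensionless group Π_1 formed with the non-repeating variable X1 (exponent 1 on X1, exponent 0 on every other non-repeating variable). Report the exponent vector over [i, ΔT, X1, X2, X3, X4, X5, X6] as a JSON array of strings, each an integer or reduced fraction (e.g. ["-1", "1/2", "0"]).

["-1", "0", "1", "0", "0", "0", "0", "0"]

Write exponents as rows Θ,I / cols i,ΔT,X1,X2,X3,X4,X5,X6:
  Θ: [ 0  1  0  2 -2 -1  3 -3]
  I: [ 1  0  1 -1  3 -3  0 -1]
Row reduction gives pivot columns i,ΔT; rank = 2
Repeat: i,ΔT; free: X1,X2,X3,X4,X5,X6
RREF:
  r0: [   1    0    1   -1    3   -3    0   -1]
  r1: [   0    1    0    2   -2   -1    3   -3]
Fix exponent of X1 at 1, X2 at 0, X3 at 0, X4 at 0, X5 at 0, X6 at 0; solve each RREF row for its pivot's exponent:
  r0: exp(i) + (1)·1 = 0 ⇒ exp(i) = -1
  r1: exp(ΔT) + (0)·1 = 0 ⇒ exp(ΔT) = 0
Π_1 = i^-1 · X1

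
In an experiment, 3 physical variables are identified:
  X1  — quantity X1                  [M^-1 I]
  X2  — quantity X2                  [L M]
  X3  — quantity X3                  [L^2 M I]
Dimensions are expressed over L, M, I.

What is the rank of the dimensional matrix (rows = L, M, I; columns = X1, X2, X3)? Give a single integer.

Exponent matrix [L,M,I] × [X1,X2,X3]:
  L: [ 0  1  2]
  M: [-1  1  1]
  I: [ 1  0  1]
Echelon form has 2 nonzero rows (pivots: X1,X2)

2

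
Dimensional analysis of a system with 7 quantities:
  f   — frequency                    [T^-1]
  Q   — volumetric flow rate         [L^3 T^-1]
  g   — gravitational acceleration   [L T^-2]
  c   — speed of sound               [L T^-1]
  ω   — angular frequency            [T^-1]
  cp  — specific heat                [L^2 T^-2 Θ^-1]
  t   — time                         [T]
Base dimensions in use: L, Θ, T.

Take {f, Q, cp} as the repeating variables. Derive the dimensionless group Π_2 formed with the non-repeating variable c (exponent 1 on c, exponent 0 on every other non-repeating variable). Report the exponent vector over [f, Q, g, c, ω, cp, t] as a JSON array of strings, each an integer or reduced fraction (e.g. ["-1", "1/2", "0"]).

Dimensional matrix (L×Θ×T by f×Q×g×c×ω×cp×t):
  L: [ 0  3  1  1  0  2  0]
  Θ: [ 0  0  0  0  0 -1  0]
  T: [-1 -1 -2 -1 -1 -2  1]
Row reduction gives pivot columns f,Q,cp; rank = 3
Pivot set = {f,Q,cp}, free = {g,c,ω,t}
RREF:
  r0: [   1    0  5/3  2/3    1    0   -1]
  r1: [   0    1  1/3  1/3    0    0    0]
  r2: [   0    0    0    0    0    1    0]
Fix exponent of c at 1, g at 0, ω at 0, t at 0; solve each RREF row for its pivot's exponent:
  r0: exp(f) + (2/3)·1 = 0 ⇒ exp(f) = -2/3
  r1: exp(Q) + (1/3)·1 = 0 ⇒ exp(Q) = -1/3
  r2: exp(cp) + (0)·1 = 0 ⇒ exp(cp) = 0
Π_2 = f^(-2/3) · Q^(-1/3) · c

["-2/3", "-1/3", "0", "1", "0", "0", "0"]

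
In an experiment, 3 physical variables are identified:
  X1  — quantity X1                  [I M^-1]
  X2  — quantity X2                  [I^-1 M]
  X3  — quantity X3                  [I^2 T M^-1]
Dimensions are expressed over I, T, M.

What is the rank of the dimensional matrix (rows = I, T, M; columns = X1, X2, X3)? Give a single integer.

Exponent matrix [I,T,M] × [X1,X2,X3]:
  I: [ 1 -1  2]
  T: [ 0  0  1]
  M: [-1  1 -1]
Echelon form has 2 nonzero rows (pivots: X1,X3)

2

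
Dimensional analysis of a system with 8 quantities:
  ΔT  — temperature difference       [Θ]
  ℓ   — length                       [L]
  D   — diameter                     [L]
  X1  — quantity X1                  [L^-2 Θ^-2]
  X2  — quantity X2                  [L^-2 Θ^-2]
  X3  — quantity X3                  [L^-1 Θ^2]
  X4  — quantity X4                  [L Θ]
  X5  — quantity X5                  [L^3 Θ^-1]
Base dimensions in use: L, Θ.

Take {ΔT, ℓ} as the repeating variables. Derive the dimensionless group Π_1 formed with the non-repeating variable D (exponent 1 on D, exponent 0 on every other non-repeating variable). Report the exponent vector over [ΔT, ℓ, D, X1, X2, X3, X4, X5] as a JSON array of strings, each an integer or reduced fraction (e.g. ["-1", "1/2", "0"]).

Exponent matrix [L,Θ] × [ΔT,ℓ,D,X1,X2,X3,X4,X5]:
  L: [ 0  1  1 -2 -2 -1  1  3]
  Θ: [ 1  0  0 -2 -2  2  1 -1]
Echelon form has 2 nonzero rows (pivots: ΔT,ℓ)
Repeat: ΔT,ℓ; free: D,X1,X2,X3,X4,X5
RREF:
  r0: [   1    0    0   -2   -2    2    1   -1]
  r1: [   0    1    1   -2   -2   -1    1    3]
Fix exponent of D at 1, X1 at 0, X2 at 0, X3 at 0, X4 at 0, X5 at 0; solve each RREF row for its pivot's exponent:
  r0: exp(ΔT) + (0)·1 = 0 ⇒ exp(ΔT) = 0
  r1: exp(ℓ) + (1)·1 = 0 ⇒ exp(ℓ) = -1
Π_1 = ℓ^-1 · D

["0", "-1", "1", "0", "0", "0", "0", "0"]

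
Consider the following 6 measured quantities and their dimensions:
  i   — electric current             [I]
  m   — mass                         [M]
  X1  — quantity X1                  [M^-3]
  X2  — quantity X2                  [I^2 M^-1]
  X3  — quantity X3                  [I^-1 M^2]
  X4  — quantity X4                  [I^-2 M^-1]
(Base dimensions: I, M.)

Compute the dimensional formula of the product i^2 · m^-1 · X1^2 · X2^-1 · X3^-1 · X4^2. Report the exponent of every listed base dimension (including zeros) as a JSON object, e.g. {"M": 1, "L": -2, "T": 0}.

{"I": -3, "M": -10}

Dimensional matrix (I×M by i×m×X1×X2×X3×X4):
  I: [ 1  0  0  2 -1 -2]
  M: [ 0  1 -3 -1  2 -1]
  [I]: (2)·1+(-1)·0+(2)·0+(-1)·2+(-1)·-1+(2)·-2 = -3
  [M]: (2)·0+(-1)·1+(2)·-3+(-1)·-1+(-1)·2+(2)·-1 = -10
⇒ I^-3 M^-10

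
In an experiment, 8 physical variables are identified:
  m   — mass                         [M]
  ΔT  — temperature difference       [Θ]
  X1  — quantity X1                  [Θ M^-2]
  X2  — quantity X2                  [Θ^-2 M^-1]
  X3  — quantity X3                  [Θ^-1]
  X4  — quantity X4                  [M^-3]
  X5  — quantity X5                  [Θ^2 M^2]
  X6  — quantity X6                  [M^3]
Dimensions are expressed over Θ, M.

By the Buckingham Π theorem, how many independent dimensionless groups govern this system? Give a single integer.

Dimensional matrix (Θ×M by m×ΔT×X1×X2×X3×X4×X5×X6):
  Θ: [ 0  1  1 -2 -1  0  2  0]
  M: [ 1  0 -2 -1  0 -3  2  3]
Echelon form has 2 nonzero rows (pivots: m,ΔT)
Π count = n − r = 8 − 2 = 6

6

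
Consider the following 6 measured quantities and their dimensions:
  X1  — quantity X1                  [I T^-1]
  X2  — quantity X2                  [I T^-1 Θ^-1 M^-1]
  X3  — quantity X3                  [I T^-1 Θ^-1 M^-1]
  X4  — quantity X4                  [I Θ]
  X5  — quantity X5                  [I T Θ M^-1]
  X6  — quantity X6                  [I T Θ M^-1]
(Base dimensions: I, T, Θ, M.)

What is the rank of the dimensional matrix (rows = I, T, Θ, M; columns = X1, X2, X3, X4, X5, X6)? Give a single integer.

3

Exponent matrix [I,T,Θ,M] × [X1,X2,X3,X4,X5,X6]:
  I: [ 1  1  1  1  1  1]
  T: [-1 -1 -1  0  1  1]
  Θ: [ 0 -1 -1  1  1  1]
  M: [ 0 -1 -1  0 -1 -1]
Echelon form has 3 nonzero rows (pivots: X1,X2,X4)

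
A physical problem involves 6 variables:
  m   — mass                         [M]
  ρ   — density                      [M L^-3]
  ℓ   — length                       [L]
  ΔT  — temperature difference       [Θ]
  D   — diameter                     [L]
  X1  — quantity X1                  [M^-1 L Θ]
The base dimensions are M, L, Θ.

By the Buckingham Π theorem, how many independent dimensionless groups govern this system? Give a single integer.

3

Exponent matrix [M,L,Θ] × [m,ρ,ℓ,ΔT,D,X1]:
  M: [ 1  1  0  0  0 -1]
  L: [ 0 -3  1  0  1  1]
  Θ: [ 0  0  0  1  0  1]
Echelon form has 3 nonzero rows (pivots: m,ρ,ΔT)
6 vars − rank 3 = 3 Π groups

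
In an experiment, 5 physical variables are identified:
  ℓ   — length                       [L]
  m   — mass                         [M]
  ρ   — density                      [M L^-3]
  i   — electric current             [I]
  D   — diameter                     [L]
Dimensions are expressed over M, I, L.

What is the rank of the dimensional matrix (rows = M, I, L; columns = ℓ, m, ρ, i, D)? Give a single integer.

Exponent matrix [M,I,L] × [ℓ,m,ρ,i,D]:
  M: [ 0  1  1  0  0]
  I: [ 0  0  0  1  0]
  L: [ 1  0 -3  0  1]
RREF → pivots at {ℓ,m,i} ⇒ r = 3

3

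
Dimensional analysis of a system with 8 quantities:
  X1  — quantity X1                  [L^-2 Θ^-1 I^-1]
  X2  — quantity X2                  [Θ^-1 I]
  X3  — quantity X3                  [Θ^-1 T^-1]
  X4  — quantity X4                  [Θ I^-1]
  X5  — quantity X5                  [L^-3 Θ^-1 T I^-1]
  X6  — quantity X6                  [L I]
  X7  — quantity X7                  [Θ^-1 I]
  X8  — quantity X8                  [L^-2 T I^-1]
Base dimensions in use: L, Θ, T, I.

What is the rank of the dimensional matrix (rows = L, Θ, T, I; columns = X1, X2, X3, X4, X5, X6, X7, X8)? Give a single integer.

3

Exponent matrix [L,Θ,T,I] × [X1,X2,X3,X4,X5,X6,X7,X8]:
  L: [-2  0  0  0 -3  1  0 -2]
  Θ: [-1 -1 -1  1 -1  0 -1  0]
  T: [ 0  0 -1  0  1  0  0  1]
  I: [-1  1  0 -1 -1  1  1 -1]
RREF → pivots at {X1,X2,X3} ⇒ r = 3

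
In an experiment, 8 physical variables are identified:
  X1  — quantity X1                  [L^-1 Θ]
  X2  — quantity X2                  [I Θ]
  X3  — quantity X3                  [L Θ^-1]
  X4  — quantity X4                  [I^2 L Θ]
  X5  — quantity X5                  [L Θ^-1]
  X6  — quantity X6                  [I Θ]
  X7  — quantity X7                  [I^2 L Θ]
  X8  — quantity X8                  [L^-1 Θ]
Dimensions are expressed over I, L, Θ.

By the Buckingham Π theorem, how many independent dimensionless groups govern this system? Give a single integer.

Write exponents as rows I,L,Θ / cols X1,X2,X3,X4,X5,X6,X7,X8:
  I: [ 0  1  0  2  0  1  2  0]
  L: [-1  0  1  1  1  0  1 -1]
  Θ: [ 1  1 -1  1 -1  1  1  1]
Echelon form has 2 nonzero rows (pivots: X1,X2)
n=8, r=2 ⇒ 6 dimensionless groups

6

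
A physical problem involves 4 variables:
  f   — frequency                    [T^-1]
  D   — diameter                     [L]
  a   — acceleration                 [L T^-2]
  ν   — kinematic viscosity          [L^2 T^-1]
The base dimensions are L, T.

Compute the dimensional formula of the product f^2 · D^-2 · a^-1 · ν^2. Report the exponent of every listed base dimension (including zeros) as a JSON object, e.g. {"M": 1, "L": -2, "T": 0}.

{"L": 1, "T": -2}

Dimensional matrix (L×T by f×D×a×ν):
  L: [ 0  1  1  2]
  T: [-1  0 -2 -1]
  [L]: (2)·0+(-2)·1+(-1)·1+(2)·2 = 1
  [T]: (2)·-1+(-2)·0+(-1)·-2+(2)·-1 = -2
⇒ L T^-2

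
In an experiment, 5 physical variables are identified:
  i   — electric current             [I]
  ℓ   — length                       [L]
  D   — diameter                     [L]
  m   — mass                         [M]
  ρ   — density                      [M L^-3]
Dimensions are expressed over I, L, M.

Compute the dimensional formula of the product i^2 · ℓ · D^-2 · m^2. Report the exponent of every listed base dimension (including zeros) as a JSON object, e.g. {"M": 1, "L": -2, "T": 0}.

{"I": 2, "L": -1, "M": 2}

Exponent matrix [I,L,M] × [i,ℓ,D,m,ρ]:
  I: [ 1  0  0  0  0]
  L: [ 0  1  1  0 -3]
  M: [ 0  0  0  1  1]
  [I]: (2)·1+(1)·0+(-2)·0+(2)·0 = 2
  [L]: (2)·0+(1)·1+(-2)·1+(2)·0 = -1
  [M]: (2)·0+(1)·0+(-2)·0+(2)·1 = 2
⇒ I^2 L^-1 M^2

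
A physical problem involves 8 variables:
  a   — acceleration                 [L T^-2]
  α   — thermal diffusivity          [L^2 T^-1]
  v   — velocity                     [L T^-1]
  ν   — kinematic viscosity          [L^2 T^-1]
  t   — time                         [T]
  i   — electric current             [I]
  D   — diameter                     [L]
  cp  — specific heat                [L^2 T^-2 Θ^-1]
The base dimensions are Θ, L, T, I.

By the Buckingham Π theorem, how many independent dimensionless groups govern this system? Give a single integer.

4

Exponent matrix [Θ,L,T,I] × [a,α,v,ν,t,i,D,cp]:
  Θ: [ 0  0  0  0  0  0  0 -1]
  L: [ 1  2  1  2  0  0  1  2]
  T: [-2 -1 -1 -1  1  0  0 -2]
  I: [ 0  0  0  0  0  1  0  0]
Row reduction gives pivot columns a,α,i,cp; rank = 4
8 vars − rank 4 = 4 Π groups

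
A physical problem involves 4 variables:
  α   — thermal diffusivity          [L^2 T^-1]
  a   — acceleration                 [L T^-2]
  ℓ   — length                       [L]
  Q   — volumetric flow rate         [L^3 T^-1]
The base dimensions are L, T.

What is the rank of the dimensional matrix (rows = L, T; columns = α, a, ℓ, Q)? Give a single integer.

2

Dimensional matrix (L×T by α×a×ℓ×Q):
  L: [ 2  1  1  3]
  T: [-1 -2  0 -1]
RREF → pivots at {α,a} ⇒ r = 2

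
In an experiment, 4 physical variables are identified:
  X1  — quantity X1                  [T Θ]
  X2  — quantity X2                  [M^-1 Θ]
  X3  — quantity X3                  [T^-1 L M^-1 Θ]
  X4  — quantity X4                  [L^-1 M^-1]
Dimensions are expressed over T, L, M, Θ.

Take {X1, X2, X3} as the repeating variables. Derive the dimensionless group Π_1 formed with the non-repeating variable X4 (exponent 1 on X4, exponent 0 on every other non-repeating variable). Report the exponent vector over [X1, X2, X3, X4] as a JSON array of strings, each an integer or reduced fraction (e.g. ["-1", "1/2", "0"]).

["1", "-2", "1", "1"]

Dimensional matrix (T×L×M×Θ by X1×X2×X3×X4):
  T: [ 1  0 -1  0]
  L: [ 0  0  1 -1]
  M: [ 0 -1 -1 -1]
  Θ: [ 1  1  1  0]
Row reduction gives pivot columns X1,X2,X3; rank = 3
Repeat: X1,X2,X3; free: X4
RREF:
  r0: [   1    0    0   -1]
  r1: [   0    1    0    2]
  r2: [   0    0    1   -1]
  r3: [   0    0    0    0]
Fix exponent of X4 at 1; solve each RREF row for its pivot's exponent:
  r0: exp(X1) + (-1)·1 = 0 ⇒ exp(X1) = 1
  r1: exp(X2) + (2)·1 = 0 ⇒ exp(X2) = -2
  r2: exp(X3) + (-1)·1 = 0 ⇒ exp(X3) = 1
Π_1 = X1 · X2^-2 · X3 · X4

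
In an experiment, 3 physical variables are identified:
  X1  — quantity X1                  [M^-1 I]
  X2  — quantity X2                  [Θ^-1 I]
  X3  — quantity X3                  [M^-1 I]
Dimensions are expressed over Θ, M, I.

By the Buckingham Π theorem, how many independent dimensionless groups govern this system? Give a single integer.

1

Exponent matrix [Θ,M,I] × [X1,X2,X3]:
  Θ: [ 0 -1  0]
  M: [-1  0 -1]
  I: [ 1  1  1]
RREF → pivots at {X1,X2} ⇒ r = 2
3 vars − rank 2 = 1 Π group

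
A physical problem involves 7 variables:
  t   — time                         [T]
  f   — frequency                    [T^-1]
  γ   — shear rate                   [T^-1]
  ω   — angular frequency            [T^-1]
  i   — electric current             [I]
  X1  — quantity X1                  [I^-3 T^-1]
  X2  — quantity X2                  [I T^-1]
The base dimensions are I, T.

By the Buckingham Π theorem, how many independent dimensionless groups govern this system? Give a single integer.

Exponent matrix [I,T] × [t,f,γ,ω,i,X1,X2]:
  I: [ 0  0  0  0  1 -3  1]
  T: [ 1 -1 -1 -1  0 -1 -1]
Echelon form has 2 nonzero rows (pivots: t,i)
n=7, r=2 ⇒ 5 dimensionless groups

5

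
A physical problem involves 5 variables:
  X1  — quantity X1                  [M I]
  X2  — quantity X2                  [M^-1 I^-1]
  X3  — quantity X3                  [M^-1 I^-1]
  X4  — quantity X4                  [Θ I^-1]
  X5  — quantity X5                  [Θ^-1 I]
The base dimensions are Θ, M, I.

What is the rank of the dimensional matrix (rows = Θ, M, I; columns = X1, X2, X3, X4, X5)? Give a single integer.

2

Exponent matrix [Θ,M,I] × [X1,X2,X3,X4,X5]:
  Θ: [ 0  0  0  1 -1]
  M: [ 1 -1 -1  0  0]
  I: [ 1 -1 -1 -1  1]
Echelon form has 2 nonzero rows (pivots: X1,X4)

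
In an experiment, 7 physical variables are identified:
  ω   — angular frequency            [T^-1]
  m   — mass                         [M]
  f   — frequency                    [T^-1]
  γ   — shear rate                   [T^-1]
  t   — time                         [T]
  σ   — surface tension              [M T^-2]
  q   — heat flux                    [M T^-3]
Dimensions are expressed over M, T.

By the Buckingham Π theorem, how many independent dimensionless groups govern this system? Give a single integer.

Dimensional matrix (M×T by ω×m×f×γ×t×σ×q):
  M: [ 0  1  0  0  0  1  1]
  T: [-1  0 -1 -1  1 -2 -3]
RREF → pivots at {ω,m} ⇒ r = 2
n=7, r=2 ⇒ 5 dimensionless groups

5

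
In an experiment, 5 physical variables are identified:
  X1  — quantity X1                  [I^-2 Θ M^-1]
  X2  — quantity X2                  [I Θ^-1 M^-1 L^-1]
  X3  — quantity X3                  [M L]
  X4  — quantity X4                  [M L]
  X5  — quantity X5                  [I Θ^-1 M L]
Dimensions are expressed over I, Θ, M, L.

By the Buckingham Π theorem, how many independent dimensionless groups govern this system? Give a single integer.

Dimensional matrix (I×Θ×M×L by X1×X2×X3×X4×X5):
  I: [-2  1  0  0  1]
  Θ: [ 1 -1  0  0 -1]
  M: [-1 -1  1  1  1]
  L: [ 0 -1  1  1  1]
Row reduction gives pivot columns X1,X2,X3; rank = 3
n=5, r=3 ⇒ 2 dimensionless groups

2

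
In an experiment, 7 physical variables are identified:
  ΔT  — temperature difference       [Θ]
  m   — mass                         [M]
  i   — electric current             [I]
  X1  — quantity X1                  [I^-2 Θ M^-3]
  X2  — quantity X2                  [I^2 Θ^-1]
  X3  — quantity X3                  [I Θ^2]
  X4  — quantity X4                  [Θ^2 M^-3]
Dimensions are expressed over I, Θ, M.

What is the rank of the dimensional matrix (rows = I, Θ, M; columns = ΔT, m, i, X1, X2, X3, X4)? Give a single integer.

Dimensional matrix (I×Θ×M by ΔT×m×i×X1×X2×X3×X4):
  I: [ 0  0  1 -2  2  1  0]
  Θ: [ 1  0  0  1 -1  2  2]
  M: [ 0  1  0 -3  0  0 -3]
Echelon form has 3 nonzero rows (pivots: ΔT,m,i)

3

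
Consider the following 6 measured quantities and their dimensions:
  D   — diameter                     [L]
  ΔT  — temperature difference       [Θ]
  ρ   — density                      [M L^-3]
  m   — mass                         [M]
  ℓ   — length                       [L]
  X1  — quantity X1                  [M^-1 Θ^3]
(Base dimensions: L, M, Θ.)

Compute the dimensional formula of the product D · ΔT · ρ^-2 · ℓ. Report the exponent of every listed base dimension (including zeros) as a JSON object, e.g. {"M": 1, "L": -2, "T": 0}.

Dimensional matrix (L×M×Θ by D×ΔT×ρ×m×ℓ×X1):
  L: [ 1  0 -3  0  1  0]
  M: [ 0  0  1  1  0 -1]
  Θ: [ 0  1  0  0  0  3]
  [L]: (1)·1+(1)·0+(-2)·-3+(1)·1 = 8
  [M]: (1)·0+(1)·0+(-2)·1+(1)·0 = -2
  [Θ]: (1)·0+(1)·1+(-2)·0+(1)·0 = 1
⇒ L^8 M^-2 Θ

{"L": 8, "M": -2, "Θ": 1}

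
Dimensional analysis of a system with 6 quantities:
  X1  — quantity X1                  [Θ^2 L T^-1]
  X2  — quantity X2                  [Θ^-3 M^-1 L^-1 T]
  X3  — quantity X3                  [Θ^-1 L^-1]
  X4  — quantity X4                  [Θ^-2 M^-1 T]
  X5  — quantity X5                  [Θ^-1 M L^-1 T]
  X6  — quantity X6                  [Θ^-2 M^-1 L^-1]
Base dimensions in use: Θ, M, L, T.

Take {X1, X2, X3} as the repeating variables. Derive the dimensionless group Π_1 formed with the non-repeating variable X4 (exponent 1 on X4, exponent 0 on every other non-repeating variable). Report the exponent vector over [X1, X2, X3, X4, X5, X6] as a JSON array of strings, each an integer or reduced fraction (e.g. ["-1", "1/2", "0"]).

Write exponents as rows Θ,M,L,T / cols X1,X2,X3,X4,X5,X6:
  Θ: [ 2 -3 -1 -2 -1 -2]
  M: [ 0 -1  0 -1  1 -1]
  L: [ 1 -1 -1  0 -1 -1]
  T: [-1  1  0  1  1  0]
RREF → pivots at {X1,X2,X3} ⇒ r = 3
Pivot set = {X1,X2,X3}, free = {X4,X5,X6}
RREF:
  r0: [   1    0    0    0   -2    1]
  r1: [   0    1    0    1   -1    1]
  r2: [   0    0    1   -1    0    1]
  r3: [   0    0    0    0    0    0]
Fix exponent of X4 at 1, X5 at 0, X6 at 0; solve each RREF row for its pivot's exponent:
  r0: exp(X1) + (0)·1 = 0 ⇒ exp(X1) = 0
  r1: exp(X2) + (1)·1 = 0 ⇒ exp(X2) = -1
  r2: exp(X3) + (-1)·1 = 0 ⇒ exp(X3) = 1
Π_1 = X2^-1 · X3 · X4

["0", "-1", "1", "1", "0", "0"]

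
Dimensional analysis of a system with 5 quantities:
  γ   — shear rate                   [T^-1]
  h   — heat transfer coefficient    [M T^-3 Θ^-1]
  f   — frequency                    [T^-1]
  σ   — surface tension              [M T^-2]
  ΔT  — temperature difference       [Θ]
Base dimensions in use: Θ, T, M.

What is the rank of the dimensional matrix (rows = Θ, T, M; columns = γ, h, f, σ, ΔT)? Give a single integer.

3

Write exponents as rows Θ,T,M / cols γ,h,f,σ,ΔT:
  Θ: [ 0 -1  0  0  1]
  T: [-1 -3 -1 -2  0]
  M: [ 0  1  0  1  0]
Row reduction gives pivot columns γ,h,σ; rank = 3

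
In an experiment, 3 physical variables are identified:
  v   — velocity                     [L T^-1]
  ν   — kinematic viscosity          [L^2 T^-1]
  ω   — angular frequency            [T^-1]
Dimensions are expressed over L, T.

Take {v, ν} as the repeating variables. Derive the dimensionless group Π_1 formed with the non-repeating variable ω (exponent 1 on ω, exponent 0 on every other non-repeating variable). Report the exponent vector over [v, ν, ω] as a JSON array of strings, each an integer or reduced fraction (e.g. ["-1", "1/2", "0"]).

Dimensional matrix (L×T by v×ν×ω):
  L: [ 1  2  0]
  T: [-1 -1 -1]
Echelon form has 2 nonzero rows (pivots: v,ν)
Pivot set = {v,ν}, free = {ω}
RREF:
  r0: [   1    0    2]
  r1: [   0    1   -1]
Fix exponent of ω at 1; solve each RREF row for its pivot's exponent:
  r0: exp(v) + (2)·1 = 0 ⇒ exp(v) = -2
  r1: exp(ν) + (-1)·1 = 0 ⇒ exp(ν) = 1
Π_1 = v^-2 · ν · ω

["-2", "1", "1"]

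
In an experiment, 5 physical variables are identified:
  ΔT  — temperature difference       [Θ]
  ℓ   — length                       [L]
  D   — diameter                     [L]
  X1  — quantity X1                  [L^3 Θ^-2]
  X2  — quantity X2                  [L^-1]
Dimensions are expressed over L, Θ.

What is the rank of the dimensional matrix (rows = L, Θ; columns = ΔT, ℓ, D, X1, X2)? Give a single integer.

2

Dimensional matrix (L×Θ by ΔT×ℓ×D×X1×X2):
  L: [ 0  1  1  3 -1]
  Θ: [ 1  0  0 -2  0]
Row reduction gives pivot columns ΔT,ℓ; rank = 2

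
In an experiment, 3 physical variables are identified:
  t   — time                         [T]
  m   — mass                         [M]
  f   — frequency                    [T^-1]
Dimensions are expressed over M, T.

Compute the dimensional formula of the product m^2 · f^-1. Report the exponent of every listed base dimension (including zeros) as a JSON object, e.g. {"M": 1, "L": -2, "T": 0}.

{"M": 2, "T": 1}

Write exponents as rows M,T / cols t,m,f:
  M: [ 0  1  0]
  T: [ 1  0 -1]
  [M]: (2)·1+(-1)·0 = 2
  [T]: (2)·0+(-1)·-1 = 1
⇒ M^2 T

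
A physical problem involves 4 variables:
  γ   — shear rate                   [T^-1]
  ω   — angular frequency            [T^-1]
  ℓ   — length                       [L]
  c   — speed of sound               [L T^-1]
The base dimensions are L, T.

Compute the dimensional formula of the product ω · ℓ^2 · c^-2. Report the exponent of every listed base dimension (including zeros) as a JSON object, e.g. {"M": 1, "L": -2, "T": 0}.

{"L": 0, "T": 1}

Write exponents as rows L,T / cols γ,ω,ℓ,c:
  L: [ 0  0  1  1]
  T: [-1 -1  0 -1]
  [L]: (1)·0+(2)·1+(-2)·1 = 0
  [T]: (1)·-1+(2)·0+(-2)·-1 = 1
⇒ T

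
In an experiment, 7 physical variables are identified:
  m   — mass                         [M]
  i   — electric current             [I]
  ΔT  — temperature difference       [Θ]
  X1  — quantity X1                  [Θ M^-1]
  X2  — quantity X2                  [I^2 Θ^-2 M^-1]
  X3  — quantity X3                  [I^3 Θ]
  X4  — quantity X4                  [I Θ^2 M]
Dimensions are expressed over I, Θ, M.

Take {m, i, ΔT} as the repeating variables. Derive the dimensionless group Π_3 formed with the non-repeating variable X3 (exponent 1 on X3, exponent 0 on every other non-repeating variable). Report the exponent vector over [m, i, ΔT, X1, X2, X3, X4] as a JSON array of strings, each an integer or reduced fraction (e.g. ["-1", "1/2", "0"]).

["0", "-3", "-1", "0", "0", "1", "0"]

Exponent matrix [I,Θ,M] × [m,i,ΔT,X1,X2,X3,X4]:
  I: [ 0  1  0  0  2  3  1]
  Θ: [ 0  0  1  1 -2  1  2]
  M: [ 1  0  0 -1 -1  0  1]
RREF → pivots at {m,i,ΔT} ⇒ r = 3
Pivot set = {m,i,ΔT}, free = {X1,X2,X3,X4}
RREF:
  r0: [   1    0    0   -1   -1    0    1]
  r1: [   0    1    0    0    2    3    1]
  r2: [   0    0    1    1   -2    1    2]
Fix exponent of X3 at 1, X1 at 0, X2 at 0, X4 at 0; solve each RREF row for its pivot's exponent:
  r0: exp(m) + (0)·1 = 0 ⇒ exp(m) = 0
  r1: exp(i) + (3)·1 = 0 ⇒ exp(i) = -3
  r2: exp(ΔT) + (1)·1 = 0 ⇒ exp(ΔT) = -1
Π_3 = i^-3 · ΔT^-1 · X3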